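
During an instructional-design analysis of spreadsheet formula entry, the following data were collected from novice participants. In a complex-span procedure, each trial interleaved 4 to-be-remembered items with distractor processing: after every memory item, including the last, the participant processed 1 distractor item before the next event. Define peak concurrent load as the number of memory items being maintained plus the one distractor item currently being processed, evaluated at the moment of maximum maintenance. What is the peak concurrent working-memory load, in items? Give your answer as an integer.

5

Maintenance is greatest during the distractor(s) after memory item 4: all 4 memory items are being held.
One distractor item is concurrently being processed.
Peak concurrent load = 4 + 1 = 5 items.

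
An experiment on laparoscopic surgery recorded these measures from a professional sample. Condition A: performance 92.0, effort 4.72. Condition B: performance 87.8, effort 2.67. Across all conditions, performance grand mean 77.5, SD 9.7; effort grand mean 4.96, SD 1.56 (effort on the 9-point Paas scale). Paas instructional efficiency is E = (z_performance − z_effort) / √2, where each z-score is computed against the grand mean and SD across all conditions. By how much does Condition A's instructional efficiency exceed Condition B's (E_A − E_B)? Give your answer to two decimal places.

-0.62

Condition A: z_P = (92.0 − 77.5)/9.7 = 1.4948; z_E = (4.72 − 4.96)/1.56 = -0.1538; E_A = (1.4948 − (-0.1538))/√2 = 1.1657.
Condition B: z_P = (87.8 − 77.5)/9.7 = 1.0619; z_E = (2.67 − 4.96)/1.56 = -1.4679; E_B = (1.0619 − (-1.4679))/√2 = 1.7888.
E_A − E_B = 1.1657 − 1.7888 = -0.6231 ≈ -0.62.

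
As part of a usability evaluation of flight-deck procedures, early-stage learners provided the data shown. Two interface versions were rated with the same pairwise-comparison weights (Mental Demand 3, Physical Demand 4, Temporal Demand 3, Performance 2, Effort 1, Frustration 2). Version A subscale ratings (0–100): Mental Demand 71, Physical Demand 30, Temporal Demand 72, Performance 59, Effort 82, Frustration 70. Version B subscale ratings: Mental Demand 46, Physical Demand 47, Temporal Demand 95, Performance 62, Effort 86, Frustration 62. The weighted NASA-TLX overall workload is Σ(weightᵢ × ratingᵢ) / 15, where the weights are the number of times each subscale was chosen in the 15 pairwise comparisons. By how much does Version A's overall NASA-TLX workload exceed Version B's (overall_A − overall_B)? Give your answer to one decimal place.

Version A weighted sum = 3·71 + 4·30 + 3·72 + 2·59 + 1·82 + 2·70 = 213 + 120 + 216 + 118 + 82 + 140 = 889; overall_A = 889/15 = 59.2667.
Version B weighted sum = 3·46 + 4·47 + 3·95 + 2·62 + 1·86 + 2·62 = 138 + 188 + 285 + 124 + 86 + 124 = 945; overall_B = 945/15 = 63.0000.
Difference = 59.2667 − 63.0000 = -3.7333 ≈ -3.7.

-3.7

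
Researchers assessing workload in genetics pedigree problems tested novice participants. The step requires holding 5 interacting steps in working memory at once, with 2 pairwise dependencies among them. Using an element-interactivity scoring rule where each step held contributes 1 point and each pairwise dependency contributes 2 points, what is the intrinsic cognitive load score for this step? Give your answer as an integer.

9

Element contribution: 5 × 1 = 5.
Interaction contribution: 2 × 2 = 4.
Intrinsic load = 5 + 4 = 9.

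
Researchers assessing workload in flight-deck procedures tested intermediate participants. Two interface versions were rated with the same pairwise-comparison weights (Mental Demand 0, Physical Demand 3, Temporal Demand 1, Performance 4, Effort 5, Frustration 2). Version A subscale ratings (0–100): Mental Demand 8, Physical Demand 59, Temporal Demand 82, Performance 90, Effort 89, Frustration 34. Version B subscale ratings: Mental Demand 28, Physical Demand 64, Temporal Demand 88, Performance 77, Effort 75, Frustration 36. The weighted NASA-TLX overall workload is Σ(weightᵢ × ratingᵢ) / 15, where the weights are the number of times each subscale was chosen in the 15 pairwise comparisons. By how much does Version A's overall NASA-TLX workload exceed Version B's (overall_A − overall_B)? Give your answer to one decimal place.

Version A weighted sum = 0·8 + 3·59 + 1·82 + 4·90 + 5·89 + 2·34 = 0 + 177 + 82 + 360 + 445 + 68 = 1132; overall_A = 1132/15 = 75.4667.
Version B weighted sum = 0·28 + 3·64 + 1·88 + 4·77 + 5·75 + 2·36 = 0 + 192 + 88 + 308 + 375 + 72 = 1035; overall_B = 1035/15 = 69.0000.
Difference = 75.4667 − 69.0000 = 6.4667 ≈ 6.5.

6.5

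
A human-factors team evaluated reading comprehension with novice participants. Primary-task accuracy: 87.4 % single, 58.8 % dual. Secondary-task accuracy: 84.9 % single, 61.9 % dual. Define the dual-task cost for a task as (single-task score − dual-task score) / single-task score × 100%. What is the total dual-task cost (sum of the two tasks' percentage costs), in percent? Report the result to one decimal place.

Primary cost = (87.4 − 58.8) / 87.4 × 100% = 32.7231%.
Secondary cost = (84.9 − 61.9) / 84.9 × 100% = 27.0907%.
Total = 32.7231% + 27.0907% = 59.8138% ≈ 59.8%.

59.8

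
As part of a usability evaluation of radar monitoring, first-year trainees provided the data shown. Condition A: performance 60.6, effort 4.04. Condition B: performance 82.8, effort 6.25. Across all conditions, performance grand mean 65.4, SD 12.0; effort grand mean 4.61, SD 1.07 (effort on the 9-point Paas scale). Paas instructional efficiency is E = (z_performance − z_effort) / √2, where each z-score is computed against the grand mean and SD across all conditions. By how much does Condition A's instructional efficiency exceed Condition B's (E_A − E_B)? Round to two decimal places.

Condition A: z_P = (60.6 − 65.4)/12.0 = -0.4000; z_E = (4.04 − 4.61)/1.07 = -0.5327; E_A = (-0.4000 − (-0.5327))/√2 = 0.0938.
Condition B: z_P = (82.8 − 65.4)/12.0 = 1.4500; z_E = (6.25 − 4.61)/1.07 = 1.5327; E_B = (1.4500 − 1.5327)/√2 = -0.0585.
E_A − E_B = 0.0938 − (-0.0585) = 0.1523 ≈ 0.15.

0.15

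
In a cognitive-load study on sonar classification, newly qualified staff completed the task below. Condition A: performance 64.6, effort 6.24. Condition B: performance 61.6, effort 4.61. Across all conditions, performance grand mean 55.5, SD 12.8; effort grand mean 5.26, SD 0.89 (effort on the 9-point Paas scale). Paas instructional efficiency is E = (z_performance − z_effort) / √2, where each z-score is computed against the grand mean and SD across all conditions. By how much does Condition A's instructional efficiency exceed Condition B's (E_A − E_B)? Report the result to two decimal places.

Condition A: z_P = (64.6 − 55.5)/12.8 = 0.7109; z_E = (6.24 − 5.26)/0.89 = 1.1011; E_A = (0.7109 − 1.1011)/√2 = -0.2759.
Condition B: z_P = (61.6 − 55.5)/12.8 = 0.4766; z_E = (4.61 − 5.26)/0.89 = -0.7303; E_B = (0.4766 − (-0.7303))/√2 = 0.8534.
E_A − E_B = -0.2759 − 0.8534 = -1.1293 ≈ -1.13.

-1.13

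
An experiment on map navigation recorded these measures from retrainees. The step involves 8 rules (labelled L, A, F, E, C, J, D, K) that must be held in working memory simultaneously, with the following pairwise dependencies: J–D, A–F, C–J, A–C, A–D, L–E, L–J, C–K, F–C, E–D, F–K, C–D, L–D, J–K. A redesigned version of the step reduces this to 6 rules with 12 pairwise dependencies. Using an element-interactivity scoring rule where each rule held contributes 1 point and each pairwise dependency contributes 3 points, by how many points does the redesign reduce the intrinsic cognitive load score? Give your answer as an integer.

Original: 8 × 1 + 14 × 3 = 8 + 42 = 50.
Redesigned: 6 × 1 + 12 × 3 = 6 + 36 = 42.
Reduction = 50 − 42 = 8.

8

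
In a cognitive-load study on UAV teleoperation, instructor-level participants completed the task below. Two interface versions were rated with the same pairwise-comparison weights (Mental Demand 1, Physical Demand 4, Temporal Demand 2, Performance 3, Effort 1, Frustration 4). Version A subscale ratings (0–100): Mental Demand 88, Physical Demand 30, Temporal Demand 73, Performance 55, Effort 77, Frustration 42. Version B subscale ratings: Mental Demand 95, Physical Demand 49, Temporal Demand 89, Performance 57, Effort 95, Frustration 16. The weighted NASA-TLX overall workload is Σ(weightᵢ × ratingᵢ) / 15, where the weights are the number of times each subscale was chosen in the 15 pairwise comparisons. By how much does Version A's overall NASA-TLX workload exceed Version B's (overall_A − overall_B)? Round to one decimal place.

-2.3

Version A weighted sum = 1·88 + 4·30 + 2·73 + 3·55 + 1·77 + 4·42 = 88 + 120 + 146 + 165 + 77 + 168 = 764; overall_A = 764/15 = 50.9333.
Version B weighted sum = 1·95 + 4·49 + 2·89 + 3·57 + 1·95 + 4·16 = 95 + 196 + 178 + 171 + 95 + 64 = 799; overall_B = 799/15 = 53.2667.
Difference = 50.9333 − 53.2667 = -2.3334 ≈ -2.3.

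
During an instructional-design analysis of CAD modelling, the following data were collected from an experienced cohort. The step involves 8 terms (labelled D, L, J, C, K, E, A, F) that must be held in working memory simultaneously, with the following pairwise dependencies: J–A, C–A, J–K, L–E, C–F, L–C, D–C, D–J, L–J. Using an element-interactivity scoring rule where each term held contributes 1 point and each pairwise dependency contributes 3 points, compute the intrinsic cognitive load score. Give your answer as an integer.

Count of terms held simultaneously: 8.
Count of pairwise dependencies listed: 9.
Element contribution: 8 × 1 = 8.
Interaction contribution: 9 × 3 = 27.
Intrinsic load = 8 + 27 = 35.

35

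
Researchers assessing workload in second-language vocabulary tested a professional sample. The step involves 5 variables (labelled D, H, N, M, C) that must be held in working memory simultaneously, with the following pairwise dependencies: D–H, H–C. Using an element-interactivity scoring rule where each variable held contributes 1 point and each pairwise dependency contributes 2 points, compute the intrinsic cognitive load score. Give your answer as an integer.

9

Count of variables held simultaneously: 5.
Count of pairwise dependencies listed: 2.
Element contribution: 5 × 1 = 5.
Interaction contribution: 2 × 2 = 4.
Intrinsic load = 5 + 4 = 9.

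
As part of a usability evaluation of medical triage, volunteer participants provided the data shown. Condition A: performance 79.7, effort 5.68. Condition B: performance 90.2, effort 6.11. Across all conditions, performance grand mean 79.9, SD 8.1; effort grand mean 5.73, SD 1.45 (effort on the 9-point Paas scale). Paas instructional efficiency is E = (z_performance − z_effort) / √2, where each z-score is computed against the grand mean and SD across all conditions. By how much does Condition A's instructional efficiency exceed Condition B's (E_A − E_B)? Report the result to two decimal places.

-0.71

Condition A: z_P = (79.7 − 79.9)/8.1 = -0.0247; z_E = (5.68 − 5.73)/1.45 = -0.0345; E_A = (-0.0247 − (-0.0345))/√2 = 0.0069.
Condition B: z_P = (90.2 − 79.9)/8.1 = 1.2716; z_E = (6.11 − 5.73)/1.45 = 0.2621; E_B = (1.2716 − 0.2621)/√2 = 0.7138.
E_A − E_B = 0.0069 − 0.7138 = -0.7069 ≈ -0.71.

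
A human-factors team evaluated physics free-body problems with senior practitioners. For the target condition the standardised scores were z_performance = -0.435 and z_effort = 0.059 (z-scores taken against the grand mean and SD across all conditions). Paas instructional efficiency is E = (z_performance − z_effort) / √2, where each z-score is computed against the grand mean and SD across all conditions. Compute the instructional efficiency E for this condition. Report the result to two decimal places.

-0.35

z_P − z_E = -0.435 − 0.059 = -0.4940.
E = -0.4940 / √2 = -0.4940 / 1.41421 = -0.3493 ≈ -0.35.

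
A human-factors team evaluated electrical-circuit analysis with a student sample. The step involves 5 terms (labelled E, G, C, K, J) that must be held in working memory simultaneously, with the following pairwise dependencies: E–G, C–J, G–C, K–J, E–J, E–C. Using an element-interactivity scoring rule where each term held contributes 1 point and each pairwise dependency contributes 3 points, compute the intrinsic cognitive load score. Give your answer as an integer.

23

Count of terms held simultaneously: 5.
Count of pairwise dependencies listed: 6.
Element contribution: 5 × 1 = 5.
Interaction contribution: 6 × 3 = 18.
Intrinsic load = 5 + 18 = 23.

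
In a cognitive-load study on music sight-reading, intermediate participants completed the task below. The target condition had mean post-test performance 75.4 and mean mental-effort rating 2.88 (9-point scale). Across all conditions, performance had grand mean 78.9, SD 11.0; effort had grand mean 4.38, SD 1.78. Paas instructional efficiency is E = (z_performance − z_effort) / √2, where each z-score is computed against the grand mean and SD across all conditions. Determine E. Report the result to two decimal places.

z_performance = (75.4 − 78.9) / 11.0 = -3.5000 / 11.0 = -0.3182.
z_effort = (2.88 − 4.38) / 1.78 = -1.5000 / 1.78 = -0.8427.
z_P − z_E = -0.3182 − (-0.8427) = 0.5245.
E = 0.5245 / √2 = 0.5245 / 1.41421 = 0.3709 ≈ 0.37.

0.37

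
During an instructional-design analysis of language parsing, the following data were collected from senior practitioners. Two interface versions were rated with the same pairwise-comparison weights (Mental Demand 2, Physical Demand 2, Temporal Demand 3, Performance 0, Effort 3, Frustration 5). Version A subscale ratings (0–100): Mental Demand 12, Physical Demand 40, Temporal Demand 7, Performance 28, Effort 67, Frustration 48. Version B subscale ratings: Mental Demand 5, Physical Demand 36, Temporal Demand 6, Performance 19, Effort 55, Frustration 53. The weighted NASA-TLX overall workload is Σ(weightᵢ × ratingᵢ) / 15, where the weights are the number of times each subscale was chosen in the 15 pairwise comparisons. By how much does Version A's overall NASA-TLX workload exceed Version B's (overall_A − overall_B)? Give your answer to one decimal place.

2.4

Version A weighted sum = 2·12 + 2·40 + 3·7 + 0·28 + 3·67 + 5·48 = 24 + 80 + 21 + 0 + 201 + 240 = 566; overall_A = 566/15 = 37.7333.
Version B weighted sum = 2·5 + 2·36 + 3·6 + 0·19 + 3·55 + 5·53 = 10 + 72 + 18 + 0 + 165 + 265 = 530; overall_B = 530/15 = 35.3333.
Difference = 37.7333 − 35.3333 = 2.4000 ≈ 2.4.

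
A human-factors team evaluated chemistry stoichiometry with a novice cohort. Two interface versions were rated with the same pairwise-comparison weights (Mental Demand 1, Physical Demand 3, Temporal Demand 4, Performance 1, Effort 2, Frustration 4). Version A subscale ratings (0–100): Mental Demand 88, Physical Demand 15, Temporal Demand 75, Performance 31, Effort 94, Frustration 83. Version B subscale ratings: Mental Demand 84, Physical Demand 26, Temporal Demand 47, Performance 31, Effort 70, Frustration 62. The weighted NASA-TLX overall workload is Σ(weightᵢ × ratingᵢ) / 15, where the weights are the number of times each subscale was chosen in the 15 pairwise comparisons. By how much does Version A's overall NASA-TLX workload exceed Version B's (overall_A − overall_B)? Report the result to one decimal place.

Version A weighted sum = 1·88 + 3·15 + 4·75 + 1·31 + 2·94 + 4·83 = 88 + 45 + 300 + 31 + 188 + 332 = 984; overall_A = 984/15 = 65.6000.
Version B weighted sum = 1·84 + 3·26 + 4·47 + 1·31 + 2·70 + 4·62 = 84 + 78 + 188 + 31 + 140 + 248 = 769; overall_B = 769/15 = 51.2667.
Difference = 65.6000 − 51.2667 = 14.3333 ≈ 14.3.

14.3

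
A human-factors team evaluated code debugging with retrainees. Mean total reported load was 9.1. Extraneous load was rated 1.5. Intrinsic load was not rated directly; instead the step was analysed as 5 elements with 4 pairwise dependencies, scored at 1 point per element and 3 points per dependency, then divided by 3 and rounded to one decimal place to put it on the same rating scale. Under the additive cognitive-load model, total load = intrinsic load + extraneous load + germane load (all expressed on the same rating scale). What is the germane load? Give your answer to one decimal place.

Intrinsic (element-interactivity): (5 × 1 + 4 × 3) / 3 = 17 / 3 = 5.6667 → 5.7.
germane load = total − intrinsic − extraneous
             = 9.1 − 5.7 − 1.5 = 1.9.

1.9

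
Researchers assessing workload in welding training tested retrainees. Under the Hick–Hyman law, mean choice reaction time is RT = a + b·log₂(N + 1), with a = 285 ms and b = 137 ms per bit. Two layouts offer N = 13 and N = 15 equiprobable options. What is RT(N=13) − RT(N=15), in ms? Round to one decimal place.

RT(13) = 285 + 137·log₂(14) = 285 + 137·3.8074 = 806.6138 ms.
RT(15) = 285 + 137·log₂(16) = 285 + 137·4.0000 = 833.0000 ms.
Difference = 806.6138 − 833.0000 = -26.3862 ≈ -26.4 ms.

-26.4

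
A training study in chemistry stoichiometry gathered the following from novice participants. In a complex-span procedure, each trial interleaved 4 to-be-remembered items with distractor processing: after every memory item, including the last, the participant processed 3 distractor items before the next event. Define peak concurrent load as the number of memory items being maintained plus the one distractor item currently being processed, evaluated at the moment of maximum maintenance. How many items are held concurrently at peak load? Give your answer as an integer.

Maintenance is greatest during the distractor(s) after memory item 4: all 4 memory items are being held.
One distractor item is concurrently being processed.
Peak concurrent load = 4 + 1 = 5 items.

5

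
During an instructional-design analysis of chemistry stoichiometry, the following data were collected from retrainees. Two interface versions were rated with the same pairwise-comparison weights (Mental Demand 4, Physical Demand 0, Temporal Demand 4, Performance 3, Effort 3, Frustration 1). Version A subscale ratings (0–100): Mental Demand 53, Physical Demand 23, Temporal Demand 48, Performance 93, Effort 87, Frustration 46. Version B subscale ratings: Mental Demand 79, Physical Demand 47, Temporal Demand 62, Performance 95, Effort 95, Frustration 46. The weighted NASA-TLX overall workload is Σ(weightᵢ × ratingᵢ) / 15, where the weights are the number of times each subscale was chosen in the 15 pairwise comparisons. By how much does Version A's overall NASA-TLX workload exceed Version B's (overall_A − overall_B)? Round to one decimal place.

Version A weighted sum = 4·53 + 0·23 + 4·48 + 3·93 + 3·87 + 1·46 = 212 + 0 + 192 + 279 + 261 + 46 = 990; overall_A = 990/15 = 66.0000.
Version B weighted sum = 4·79 + 0·47 + 4·62 + 3·95 + 3·95 + 1·46 = 316 + 0 + 248 + 285 + 285 + 46 = 1180; overall_B = 1180/15 = 78.6667.
Difference = 66.0000 − 78.6667 = -12.6667 ≈ -12.7.

-12.7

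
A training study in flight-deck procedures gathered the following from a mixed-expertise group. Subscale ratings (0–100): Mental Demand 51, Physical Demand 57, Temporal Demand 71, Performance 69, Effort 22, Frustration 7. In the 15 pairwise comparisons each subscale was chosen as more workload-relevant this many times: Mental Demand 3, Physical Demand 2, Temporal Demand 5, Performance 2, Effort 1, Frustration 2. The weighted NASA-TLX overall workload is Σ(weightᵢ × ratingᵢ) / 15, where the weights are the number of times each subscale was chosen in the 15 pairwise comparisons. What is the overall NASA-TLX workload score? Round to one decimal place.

53.1

The tallies are the weights (they sum to 15).
Weighted sum = 3·51 + 2·57 + 5·71 + 2·69 + 1·22 + 2·7
            = 153 + 114 + 355 + 138 + 22 + 14 = 796.
Overall workload = 796 / 15 = 53.0667 ≈ 53.1.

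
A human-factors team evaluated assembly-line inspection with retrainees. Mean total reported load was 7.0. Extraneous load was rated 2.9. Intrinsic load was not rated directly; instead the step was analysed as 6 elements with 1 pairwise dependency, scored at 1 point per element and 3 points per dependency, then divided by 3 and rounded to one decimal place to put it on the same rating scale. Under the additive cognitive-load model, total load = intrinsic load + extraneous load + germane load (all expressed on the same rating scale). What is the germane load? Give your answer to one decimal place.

1.1

Intrinsic (element-interactivity): (6 × 1 + 1 × 3) / 3 = 9 / 3 = 3.0000 → 3.0.
germane load = total − intrinsic − extraneous
             = 7.0 − 3.0 − 2.9 = 1.1.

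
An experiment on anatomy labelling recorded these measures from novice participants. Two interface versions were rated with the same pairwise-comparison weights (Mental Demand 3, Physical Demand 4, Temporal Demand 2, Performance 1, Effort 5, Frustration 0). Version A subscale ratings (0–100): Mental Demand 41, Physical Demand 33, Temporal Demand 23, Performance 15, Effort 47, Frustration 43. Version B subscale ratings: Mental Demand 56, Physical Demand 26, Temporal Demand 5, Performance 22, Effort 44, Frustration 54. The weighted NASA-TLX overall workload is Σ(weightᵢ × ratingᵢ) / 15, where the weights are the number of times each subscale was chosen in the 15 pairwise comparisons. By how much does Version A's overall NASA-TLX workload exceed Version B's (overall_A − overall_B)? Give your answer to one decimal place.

1.8

Version A weighted sum = 3·41 + 4·33 + 2·23 + 1·15 + 5·47 + 0·43 = 123 + 132 + 46 + 15 + 235 + 0 = 551; overall_A = 551/15 = 36.7333.
Version B weighted sum = 3·56 + 4·26 + 2·5 + 1·22 + 5·44 + 0·54 = 168 + 104 + 10 + 22 + 220 + 0 = 524; overall_B = 524/15 = 34.9333.
Difference = 36.7333 − 34.9333 = 1.8000 ≈ 1.8.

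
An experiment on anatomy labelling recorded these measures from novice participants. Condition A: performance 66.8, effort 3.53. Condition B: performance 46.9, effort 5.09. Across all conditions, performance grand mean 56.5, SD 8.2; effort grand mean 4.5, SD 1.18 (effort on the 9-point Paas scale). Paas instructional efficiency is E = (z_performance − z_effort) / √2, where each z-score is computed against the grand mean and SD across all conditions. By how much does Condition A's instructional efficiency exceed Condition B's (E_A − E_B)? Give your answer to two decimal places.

2.65

Condition A: z_P = (66.8 − 56.5)/8.2 = 1.2561; z_E = (3.53 − 4.5)/1.18 = -0.8220; E_A = (1.2561 − (-0.8220))/√2 = 1.4694.
Condition B: z_P = (46.9 − 56.5)/8.2 = -1.1707; z_E = (5.09 − 4.5)/1.18 = 0.5000; E_B = (-1.1707 − 0.5000)/√2 = -1.1814.
E_A − E_B = 1.4694 − (-1.1814) = 2.6508 ≈ 2.65.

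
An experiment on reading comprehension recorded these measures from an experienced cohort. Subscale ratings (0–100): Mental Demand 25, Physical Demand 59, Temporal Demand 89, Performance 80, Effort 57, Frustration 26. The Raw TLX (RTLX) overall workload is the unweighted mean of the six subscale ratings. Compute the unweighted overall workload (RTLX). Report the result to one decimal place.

Sum of ratings = 25 + 59 + 89 + 80 + 57 + 26 = 336.
RTLX = 336 / 6 = 56.0000 ≈ 56.0.

56.0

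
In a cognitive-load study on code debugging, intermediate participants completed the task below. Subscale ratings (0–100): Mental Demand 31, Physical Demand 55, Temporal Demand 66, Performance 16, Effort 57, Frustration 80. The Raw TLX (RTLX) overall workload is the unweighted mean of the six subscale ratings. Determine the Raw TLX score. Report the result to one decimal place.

50.8

Sum of ratings = 31 + 55 + 66 + 16 + 57 + 80 = 305.
RTLX = 305 / 6 = 50.8333 ≈ 50.8.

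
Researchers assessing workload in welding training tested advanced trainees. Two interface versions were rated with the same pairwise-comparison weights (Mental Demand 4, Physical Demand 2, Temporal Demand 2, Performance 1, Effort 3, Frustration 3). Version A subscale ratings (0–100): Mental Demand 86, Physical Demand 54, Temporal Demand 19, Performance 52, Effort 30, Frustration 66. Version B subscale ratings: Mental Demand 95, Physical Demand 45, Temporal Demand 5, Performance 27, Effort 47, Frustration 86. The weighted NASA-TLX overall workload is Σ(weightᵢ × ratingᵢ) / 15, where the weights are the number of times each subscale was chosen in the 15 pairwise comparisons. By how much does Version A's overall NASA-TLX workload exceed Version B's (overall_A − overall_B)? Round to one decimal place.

-5.1

Version A weighted sum = 4·86 + 2·54 + 2·19 + 1·52 + 3·30 + 3·66 = 344 + 108 + 38 + 52 + 90 + 198 = 830; overall_A = 830/15 = 55.3333.
Version B weighted sum = 4·95 + 2·45 + 2·5 + 1·27 + 3·47 + 3·86 = 380 + 90 + 10 + 27 + 141 + 258 = 906; overall_B = 906/15 = 60.4000.
Difference = 55.3333 − 60.4000 = -5.0667 ≈ -5.1.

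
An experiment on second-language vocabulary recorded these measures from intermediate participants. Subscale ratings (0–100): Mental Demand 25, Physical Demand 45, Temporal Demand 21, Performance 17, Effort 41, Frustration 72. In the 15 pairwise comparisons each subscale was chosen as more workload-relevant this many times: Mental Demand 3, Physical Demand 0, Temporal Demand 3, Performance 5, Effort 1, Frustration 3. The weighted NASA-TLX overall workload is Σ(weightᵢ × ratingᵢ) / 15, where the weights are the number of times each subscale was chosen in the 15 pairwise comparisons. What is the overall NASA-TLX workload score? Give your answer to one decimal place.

The tallies are the weights (they sum to 15).
Weighted sum = 3·25 + 0·45 + 3·21 + 5·17 + 1·41 + 3·72
            = 75 + 0 + 63 + 85 + 41 + 216 = 480.
Overall workload = 480 / 15 = 32.0000 ≈ 32.0.

32.0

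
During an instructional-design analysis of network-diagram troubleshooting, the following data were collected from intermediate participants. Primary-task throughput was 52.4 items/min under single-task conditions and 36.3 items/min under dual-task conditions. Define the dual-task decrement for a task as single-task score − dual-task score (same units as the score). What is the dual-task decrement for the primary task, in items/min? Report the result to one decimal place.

Decrement = 52.4 − 36.3 = 16.1000 items/min ≈ 16.1 items/min.

16.1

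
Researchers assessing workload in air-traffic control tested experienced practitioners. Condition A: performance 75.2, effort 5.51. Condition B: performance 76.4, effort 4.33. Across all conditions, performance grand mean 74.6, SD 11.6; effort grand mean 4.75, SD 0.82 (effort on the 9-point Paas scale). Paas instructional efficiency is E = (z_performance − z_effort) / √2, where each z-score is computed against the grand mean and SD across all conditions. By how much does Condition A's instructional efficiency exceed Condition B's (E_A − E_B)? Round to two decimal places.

Condition A: z_P = (75.2 − 74.6)/11.6 = 0.0517; z_E = (5.51 − 4.75)/0.82 = 0.9268; E_A = (0.0517 − 0.9268)/√2 = -0.6188.
Condition B: z_P = (76.4 − 74.6)/11.6 = 0.1552; z_E = (4.33 − 4.75)/0.82 = -0.5122; E_B = (0.1552 − (-0.5122))/√2 = 0.4719.
E_A − E_B = -0.6188 − 0.4719 = -1.0907 ≈ -1.09.

-1.09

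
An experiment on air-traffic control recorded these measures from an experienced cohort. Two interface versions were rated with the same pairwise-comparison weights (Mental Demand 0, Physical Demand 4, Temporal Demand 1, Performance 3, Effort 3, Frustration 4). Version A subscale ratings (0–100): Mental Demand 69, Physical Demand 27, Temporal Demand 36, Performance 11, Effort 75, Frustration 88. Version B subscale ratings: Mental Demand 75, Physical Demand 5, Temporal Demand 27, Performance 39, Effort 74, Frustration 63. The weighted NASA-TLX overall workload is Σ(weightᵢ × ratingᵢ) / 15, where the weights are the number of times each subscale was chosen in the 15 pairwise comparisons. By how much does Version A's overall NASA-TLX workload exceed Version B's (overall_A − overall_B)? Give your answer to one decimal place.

Version A weighted sum = 0·69 + 4·27 + 1·36 + 3·11 + 3·75 + 4·88 = 0 + 108 + 36 + 33 + 225 + 352 = 754; overall_A = 754/15 = 50.2667.
Version B weighted sum = 0·75 + 4·5 + 1·27 + 3·39 + 3·74 + 4·63 = 0 + 20 + 27 + 117 + 222 + 252 = 638; overall_B = 638/15 = 42.5333.
Difference = 50.2667 − 42.5333 = 7.7334 ≈ 7.7.

7.7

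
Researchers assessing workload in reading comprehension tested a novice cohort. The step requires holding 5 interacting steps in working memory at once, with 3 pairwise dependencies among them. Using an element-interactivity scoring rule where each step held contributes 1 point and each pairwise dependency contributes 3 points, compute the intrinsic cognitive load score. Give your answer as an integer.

14

Element contribution: 5 × 1 = 5.
Interaction contribution: 3 × 3 = 9.
Intrinsic load = 5 + 9 = 14.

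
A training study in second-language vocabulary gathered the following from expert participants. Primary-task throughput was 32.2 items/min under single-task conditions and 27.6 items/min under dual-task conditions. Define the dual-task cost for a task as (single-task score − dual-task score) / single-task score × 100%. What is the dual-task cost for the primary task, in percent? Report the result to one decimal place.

Cost = (32.2 − 27.6) / 32.2 × 100%
     = 4.6000 / 32.2 × 100% = 14.2857%.
≈ 14.3%.

14.3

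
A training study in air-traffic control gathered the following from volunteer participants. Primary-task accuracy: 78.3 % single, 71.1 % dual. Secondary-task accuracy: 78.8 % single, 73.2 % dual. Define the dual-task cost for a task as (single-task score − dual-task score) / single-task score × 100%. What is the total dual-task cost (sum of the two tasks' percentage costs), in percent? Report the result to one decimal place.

16.3

Primary cost = (78.3 − 71.1) / 78.3 × 100% = 9.1954%.
Secondary cost = (78.8 − 73.2) / 78.8 × 100% = 7.1066%.
Total = 9.1954% + 7.1066% = 16.3020% ≈ 16.3%.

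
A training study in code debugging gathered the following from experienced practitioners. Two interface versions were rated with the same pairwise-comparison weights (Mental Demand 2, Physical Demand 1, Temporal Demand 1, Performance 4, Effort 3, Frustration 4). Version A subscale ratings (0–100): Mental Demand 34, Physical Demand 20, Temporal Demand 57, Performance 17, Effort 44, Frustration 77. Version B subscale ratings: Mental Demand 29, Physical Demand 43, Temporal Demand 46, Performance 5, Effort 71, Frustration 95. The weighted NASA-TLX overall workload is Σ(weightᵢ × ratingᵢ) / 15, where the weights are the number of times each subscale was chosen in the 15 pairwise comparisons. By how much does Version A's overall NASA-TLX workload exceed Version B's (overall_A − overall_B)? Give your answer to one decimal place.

Version A weighted sum = 2·34 + 1·20 + 1·57 + 4·17 + 3·44 + 4·77 = 68 + 20 + 57 + 68 + 132 + 308 = 653; overall_A = 653/15 = 43.5333.
Version B weighted sum = 2·29 + 1·43 + 1·46 + 4·5 + 3·71 + 4·95 = 58 + 43 + 46 + 20 + 213 + 380 = 760; overall_B = 760/15 = 50.6667.
Difference = 43.5333 − 50.6667 = -7.1334 ≈ -7.1.

-7.1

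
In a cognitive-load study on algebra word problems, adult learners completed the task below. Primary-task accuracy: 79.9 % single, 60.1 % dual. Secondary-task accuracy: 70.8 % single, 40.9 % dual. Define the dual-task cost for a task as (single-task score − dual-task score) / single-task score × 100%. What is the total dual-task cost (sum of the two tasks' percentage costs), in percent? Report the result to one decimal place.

Primary cost = (79.9 − 60.1) / 79.9 × 100% = 24.7810%.
Secondary cost = (70.8 − 40.9) / 70.8 × 100% = 42.2316%.
Total = 24.7810% + 42.2316% = 67.0126% ≈ 67.0%.

67.0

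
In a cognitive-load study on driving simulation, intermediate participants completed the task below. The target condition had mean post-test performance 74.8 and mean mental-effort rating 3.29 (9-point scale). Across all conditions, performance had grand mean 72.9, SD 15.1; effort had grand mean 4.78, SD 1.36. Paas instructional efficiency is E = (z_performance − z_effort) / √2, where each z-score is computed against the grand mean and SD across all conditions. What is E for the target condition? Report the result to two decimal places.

z_performance = (74.8 − 72.9) / 15.1 = 1.9000 / 15.1 = 0.1258.
z_effort = (3.29 − 4.78) / 1.36 = -1.4900 / 1.36 = -1.0956.
z_P − z_E = 0.1258 − (-1.0956) = 1.2214.
E = 1.2214 / √2 = 1.2214 / 1.41421 = 0.8637 ≈ 0.86.

0.86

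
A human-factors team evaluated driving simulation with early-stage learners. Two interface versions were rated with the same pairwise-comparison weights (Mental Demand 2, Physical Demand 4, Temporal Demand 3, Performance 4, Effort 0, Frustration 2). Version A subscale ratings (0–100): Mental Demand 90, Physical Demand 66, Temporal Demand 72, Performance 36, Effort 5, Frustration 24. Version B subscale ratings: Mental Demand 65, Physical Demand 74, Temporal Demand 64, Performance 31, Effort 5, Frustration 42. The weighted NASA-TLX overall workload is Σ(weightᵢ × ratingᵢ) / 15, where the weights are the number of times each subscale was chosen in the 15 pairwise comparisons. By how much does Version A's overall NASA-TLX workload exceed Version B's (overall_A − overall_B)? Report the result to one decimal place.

Version A weighted sum = 2·90 + 4·66 + 3·72 + 4·36 + 0·5 + 2·24 = 180 + 264 + 216 + 144 + 0 + 48 = 852; overall_A = 852/15 = 56.8000.
Version B weighted sum = 2·65 + 4·74 + 3·64 + 4·31 + 0·5 + 2·42 = 130 + 296 + 192 + 124 + 0 + 84 = 826; overall_B = 826/15 = 55.0667.
Difference = 56.8000 − 55.0667 = 1.7333 ≈ 1.7.

1.7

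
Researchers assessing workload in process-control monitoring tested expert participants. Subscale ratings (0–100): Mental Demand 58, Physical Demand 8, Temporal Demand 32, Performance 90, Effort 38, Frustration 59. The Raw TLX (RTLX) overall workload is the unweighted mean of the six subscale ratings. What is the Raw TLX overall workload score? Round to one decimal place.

47.5

Sum of ratings = 58 + 8 + 32 + 90 + 38 + 59 = 285.
RTLX = 285 / 6 = 47.5000 ≈ 47.5.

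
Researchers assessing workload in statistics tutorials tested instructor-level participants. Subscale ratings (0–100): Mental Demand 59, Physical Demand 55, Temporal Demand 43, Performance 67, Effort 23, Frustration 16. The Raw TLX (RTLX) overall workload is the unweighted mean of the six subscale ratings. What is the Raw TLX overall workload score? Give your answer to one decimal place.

43.8

Sum of ratings = 59 + 55 + 43 + 67 + 23 + 16 = 263.
RTLX = 263 / 6 = 43.8333 ≈ 43.8.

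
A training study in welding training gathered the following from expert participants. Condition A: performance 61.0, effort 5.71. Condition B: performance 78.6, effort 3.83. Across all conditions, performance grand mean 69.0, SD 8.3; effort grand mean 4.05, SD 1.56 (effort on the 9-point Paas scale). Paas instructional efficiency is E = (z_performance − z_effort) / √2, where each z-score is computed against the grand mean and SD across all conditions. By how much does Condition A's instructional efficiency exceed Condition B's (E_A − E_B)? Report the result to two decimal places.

-2.35

Condition A: z_P = (61.0 − 69.0)/8.3 = -0.9639; z_E = (5.71 − 4.05)/1.56 = 1.0641; E_A = (-0.9639 − 1.0641)/√2 = -1.4340.
Condition B: z_P = (78.6 − 69.0)/8.3 = 1.1566; z_E = (3.83 − 4.05)/1.56 = -0.1410; E_B = (1.1566 − (-0.1410))/√2 = 0.9175.
E_A − E_B = -1.4340 − 0.9175 = -2.3515 ≈ -2.35.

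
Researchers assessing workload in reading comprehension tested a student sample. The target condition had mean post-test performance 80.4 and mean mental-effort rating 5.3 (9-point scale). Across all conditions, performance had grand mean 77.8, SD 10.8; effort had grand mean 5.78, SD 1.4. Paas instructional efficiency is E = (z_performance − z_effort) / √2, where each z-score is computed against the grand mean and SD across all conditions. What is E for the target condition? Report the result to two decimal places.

z_performance = (80.4 − 77.8) / 10.8 = 2.6000 / 10.8 = 0.2407.
z_effort = (5.3 − 5.78) / 1.4 = -0.4800 / 1.4 = -0.3429.
z_P − z_E = 0.2407 − (-0.3429) = 0.5836.
E = 0.5836 / √2 = 0.5836 / 1.41421 = 0.4127 ≈ 0.41.

0.41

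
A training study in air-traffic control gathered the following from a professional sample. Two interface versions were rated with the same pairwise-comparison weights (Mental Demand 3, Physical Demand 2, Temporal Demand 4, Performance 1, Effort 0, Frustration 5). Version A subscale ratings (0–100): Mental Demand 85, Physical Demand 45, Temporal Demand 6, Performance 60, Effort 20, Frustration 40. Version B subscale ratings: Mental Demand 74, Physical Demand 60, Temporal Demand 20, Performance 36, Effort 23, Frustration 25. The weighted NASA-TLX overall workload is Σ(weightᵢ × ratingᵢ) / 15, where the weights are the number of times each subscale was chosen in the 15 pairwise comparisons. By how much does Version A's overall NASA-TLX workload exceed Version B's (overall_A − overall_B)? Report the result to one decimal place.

3.1

Version A weighted sum = 3·85 + 2·45 + 4·6 + 1·60 + 0·20 + 5·40 = 255 + 90 + 24 + 60 + 0 + 200 = 629; overall_A = 629/15 = 41.9333.
Version B weighted sum = 3·74 + 2·60 + 4·20 + 1·36 + 0·23 + 5·25 = 222 + 120 + 80 + 36 + 0 + 125 = 583; overall_B = 583/15 = 38.8667.
Difference = 41.9333 − 38.8667 = 3.0666 ≈ 3.1.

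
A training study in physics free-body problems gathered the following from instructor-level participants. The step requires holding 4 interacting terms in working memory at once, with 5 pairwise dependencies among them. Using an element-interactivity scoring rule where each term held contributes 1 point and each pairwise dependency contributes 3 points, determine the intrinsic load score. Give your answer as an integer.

19

Element contribution: 4 × 1 = 4.
Interaction contribution: 5 × 3 = 15.
Intrinsic load = 4 + 15 = 19.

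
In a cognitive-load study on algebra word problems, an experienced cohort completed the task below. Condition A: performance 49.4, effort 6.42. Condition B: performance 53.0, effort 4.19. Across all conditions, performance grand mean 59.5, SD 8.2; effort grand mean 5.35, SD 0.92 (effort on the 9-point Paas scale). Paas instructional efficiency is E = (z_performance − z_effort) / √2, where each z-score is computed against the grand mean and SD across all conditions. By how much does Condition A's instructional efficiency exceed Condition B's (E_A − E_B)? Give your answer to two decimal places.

Condition A: z_P = (49.4 − 59.5)/8.2 = -1.2317; z_E = (6.42 − 5.35)/0.92 = 1.1630; E_A = (-1.2317 − 1.1630)/√2 = -1.6933.
Condition B: z_P = (53.0 − 59.5)/8.2 = -0.7927; z_E = (4.19 − 5.35)/0.92 = -1.2609; E_B = (-0.7927 − (-1.2609))/√2 = 0.3311.
E_A − E_B = -1.6933 − 0.3311 = -2.0244 ≈ -2.02.

-2.02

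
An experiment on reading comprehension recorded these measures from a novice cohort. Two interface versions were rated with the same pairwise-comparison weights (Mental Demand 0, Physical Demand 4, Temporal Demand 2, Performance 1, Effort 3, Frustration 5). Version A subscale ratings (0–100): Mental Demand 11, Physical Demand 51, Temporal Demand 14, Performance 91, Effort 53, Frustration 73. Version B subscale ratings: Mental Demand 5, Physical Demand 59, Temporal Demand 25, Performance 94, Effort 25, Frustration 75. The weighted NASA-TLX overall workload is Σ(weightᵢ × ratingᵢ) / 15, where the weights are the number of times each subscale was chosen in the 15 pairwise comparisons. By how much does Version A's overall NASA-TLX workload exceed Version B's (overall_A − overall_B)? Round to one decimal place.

Version A weighted sum = 0·11 + 4·51 + 2·14 + 1·91 + 3·53 + 5·73 = 0 + 204 + 28 + 91 + 159 + 365 = 847; overall_A = 847/15 = 56.4667.
Version B weighted sum = 0·5 + 4·59 + 2·25 + 1·94 + 3·25 + 5·75 = 0 + 236 + 50 + 94 + 75 + 375 = 830; overall_B = 830/15 = 55.3333.
Difference = 56.4667 − 55.3333 = 1.1334 ≈ 1.1.

1.1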